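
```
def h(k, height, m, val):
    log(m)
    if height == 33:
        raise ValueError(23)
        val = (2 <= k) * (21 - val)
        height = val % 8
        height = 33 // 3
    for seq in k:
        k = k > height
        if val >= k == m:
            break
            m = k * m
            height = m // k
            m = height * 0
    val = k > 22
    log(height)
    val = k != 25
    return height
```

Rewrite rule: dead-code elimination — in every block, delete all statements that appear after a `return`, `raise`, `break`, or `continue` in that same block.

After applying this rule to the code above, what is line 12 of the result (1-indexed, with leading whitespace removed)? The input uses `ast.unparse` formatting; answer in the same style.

Transformed code:
def h(k, height, m, val):
    log(m)
    if height == 33:
        raise ValueError(23)
    for seq in k:
        k = k > height
        if val >= k == m:
            break
    val = k > 22
    log(height)
    val = k != 25
    return height

return height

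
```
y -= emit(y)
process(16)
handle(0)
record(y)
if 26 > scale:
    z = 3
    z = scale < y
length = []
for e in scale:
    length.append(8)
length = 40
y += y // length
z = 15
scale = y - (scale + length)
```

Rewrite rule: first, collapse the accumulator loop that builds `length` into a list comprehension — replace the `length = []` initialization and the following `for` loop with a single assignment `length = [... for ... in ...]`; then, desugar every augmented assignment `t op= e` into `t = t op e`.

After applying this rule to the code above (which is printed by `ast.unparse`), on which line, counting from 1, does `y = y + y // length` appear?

10

Transformed code:
y = y - emit(y)
process(16)
handle(0)
record(y)
if 26 > scale:
    z = 3
    z = scale < y
length = [8 for e in scale]
length = 40
y = y + y // length
z = 15
scale = y - (scale + length)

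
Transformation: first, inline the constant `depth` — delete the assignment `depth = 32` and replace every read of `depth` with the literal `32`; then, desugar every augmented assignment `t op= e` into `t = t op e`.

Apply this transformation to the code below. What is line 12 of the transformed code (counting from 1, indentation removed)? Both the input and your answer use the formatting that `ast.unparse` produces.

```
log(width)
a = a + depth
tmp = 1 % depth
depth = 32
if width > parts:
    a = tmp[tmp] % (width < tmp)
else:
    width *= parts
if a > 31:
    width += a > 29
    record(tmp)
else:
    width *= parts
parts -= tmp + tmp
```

Transformed code:
log(width)
a = a + 32
tmp = 1 % 32
if width > parts:
    a = tmp[tmp] % (width < tmp)
else:
    width = width * parts
if a > 31:
    width = width + (a > 29)
    record(tmp)
else:
    width = width * parts
parts = parts - (tmp + tmp)

width = width * parts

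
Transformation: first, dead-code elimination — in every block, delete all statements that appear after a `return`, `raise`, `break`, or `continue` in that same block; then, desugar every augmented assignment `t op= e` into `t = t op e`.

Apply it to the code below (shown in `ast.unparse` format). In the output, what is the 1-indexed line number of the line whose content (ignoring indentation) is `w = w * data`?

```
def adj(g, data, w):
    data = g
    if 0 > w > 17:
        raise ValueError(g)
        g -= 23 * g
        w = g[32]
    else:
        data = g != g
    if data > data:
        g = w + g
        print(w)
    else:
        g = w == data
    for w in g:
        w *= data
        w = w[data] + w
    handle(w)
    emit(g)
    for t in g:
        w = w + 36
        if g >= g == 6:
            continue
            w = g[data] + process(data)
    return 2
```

13

Transformed code:
def adj(g, data, w):
    data = g
    if 0 > w > 17:
        raise ValueError(g)
    else:
        data = g != g
    if data > data:
        g = w + g
        print(w)
    else:
        g = w == data
    for w in g:
        w = w * data
        w = w[data] + w
    handle(w)
    emit(g)
    for t in g:
        w = w + 36
        if g >= g == 6:
            continue
    return 2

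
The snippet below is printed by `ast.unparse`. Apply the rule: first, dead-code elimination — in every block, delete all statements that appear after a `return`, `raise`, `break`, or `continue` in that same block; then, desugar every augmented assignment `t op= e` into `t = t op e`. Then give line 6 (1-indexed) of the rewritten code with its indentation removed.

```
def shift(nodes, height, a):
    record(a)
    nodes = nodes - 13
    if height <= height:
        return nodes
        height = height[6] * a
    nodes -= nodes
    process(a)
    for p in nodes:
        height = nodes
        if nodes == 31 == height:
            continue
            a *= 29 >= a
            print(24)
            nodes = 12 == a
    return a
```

Transformed code:
def shift(nodes, height, a):
    record(a)
    nodes = nodes - 13
    if height <= height:
        return nodes
    nodes = nodes - nodes
    process(a)
    for p in nodes:
        height = nodes
        if nodes == 31 == height:
            continue
    return a

nodes = nodes - nodes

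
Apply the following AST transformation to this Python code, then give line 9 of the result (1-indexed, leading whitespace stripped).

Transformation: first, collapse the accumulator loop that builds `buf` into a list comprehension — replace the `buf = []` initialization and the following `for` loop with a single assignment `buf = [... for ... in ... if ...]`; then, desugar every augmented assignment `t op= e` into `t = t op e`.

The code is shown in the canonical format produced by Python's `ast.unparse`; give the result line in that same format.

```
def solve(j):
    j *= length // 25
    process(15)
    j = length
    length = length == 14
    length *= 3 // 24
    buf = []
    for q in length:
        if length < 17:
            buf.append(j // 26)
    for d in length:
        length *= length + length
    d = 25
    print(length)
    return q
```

length = length * (length + length)

Transformed code:
def solve(j):
    j = j * (length // 25)
    process(15)
    j = length
    length = length == 14
    length = length * (3 // 24)
    buf = [j // 26 for q in length if length < 17]
    for d in length:
        length = length * (length + length)
    d = 25
    print(length)
    return q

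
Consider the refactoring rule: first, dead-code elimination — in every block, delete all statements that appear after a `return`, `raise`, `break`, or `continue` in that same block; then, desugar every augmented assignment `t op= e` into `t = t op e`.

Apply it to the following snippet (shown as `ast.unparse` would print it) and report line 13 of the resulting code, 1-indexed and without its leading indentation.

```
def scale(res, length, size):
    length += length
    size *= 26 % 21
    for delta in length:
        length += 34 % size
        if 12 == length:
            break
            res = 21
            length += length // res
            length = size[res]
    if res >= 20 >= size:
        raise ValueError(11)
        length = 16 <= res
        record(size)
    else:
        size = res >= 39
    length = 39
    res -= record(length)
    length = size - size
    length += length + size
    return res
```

res = res - record(length)

Transformed code:
def scale(res, length, size):
    length = length + length
    size = size * (26 % 21)
    for delta in length:
        length = length + 34 % size
        if 12 == length:
            break
    if res >= 20 >= size:
        raise ValueError(11)
    else:
        size = res >= 39
    length = 39
    res = res - record(length)
    length = size - size
    length = length + (length + size)
    return res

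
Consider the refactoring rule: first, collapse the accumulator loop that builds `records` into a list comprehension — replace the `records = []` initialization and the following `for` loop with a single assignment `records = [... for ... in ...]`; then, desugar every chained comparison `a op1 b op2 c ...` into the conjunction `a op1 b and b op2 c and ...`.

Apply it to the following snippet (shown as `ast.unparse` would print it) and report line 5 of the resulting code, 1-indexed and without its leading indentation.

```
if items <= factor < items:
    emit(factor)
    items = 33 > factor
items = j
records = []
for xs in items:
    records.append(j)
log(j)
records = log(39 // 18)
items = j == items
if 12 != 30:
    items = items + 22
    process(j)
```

Transformed code:
if items <= factor and factor < items:
    emit(factor)
    items = 33 > factor
items = j
records = [j for xs in items]
log(j)
records = log(39 // 18)
items = j == items
if 12 != 30:
    items = items + 22
    process(j)

records = [j for xs in items]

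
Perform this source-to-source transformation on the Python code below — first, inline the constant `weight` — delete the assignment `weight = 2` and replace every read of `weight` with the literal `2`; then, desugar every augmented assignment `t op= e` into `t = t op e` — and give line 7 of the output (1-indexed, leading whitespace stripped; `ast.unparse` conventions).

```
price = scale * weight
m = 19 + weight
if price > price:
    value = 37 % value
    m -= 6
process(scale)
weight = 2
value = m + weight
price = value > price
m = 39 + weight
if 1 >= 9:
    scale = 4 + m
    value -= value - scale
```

value = m + 2

Transformed code:
price = scale * 2
m = 19 + 2
if price > price:
    value = 37 % value
    m = m - 6
process(scale)
value = m + 2
price = value > price
m = 39 + 2
if 1 >= 9:
    scale = 4 + m
    value = value - (value - scale)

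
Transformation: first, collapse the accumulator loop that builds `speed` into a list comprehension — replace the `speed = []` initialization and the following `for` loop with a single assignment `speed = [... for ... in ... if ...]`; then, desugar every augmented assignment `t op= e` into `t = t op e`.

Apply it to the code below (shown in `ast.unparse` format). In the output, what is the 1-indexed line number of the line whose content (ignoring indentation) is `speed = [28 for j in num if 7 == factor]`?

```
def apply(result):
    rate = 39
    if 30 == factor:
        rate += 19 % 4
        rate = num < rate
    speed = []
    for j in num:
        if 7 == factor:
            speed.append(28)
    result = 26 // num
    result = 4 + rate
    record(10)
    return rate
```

6

Transformed code:
def apply(result):
    rate = 39
    if 30 == factor:
        rate = rate + 19 % 4
        rate = num < rate
    speed = [28 for j in num if 7 == factor]
    result = 26 // num
    result = 4 + rate
    record(10)
    return rate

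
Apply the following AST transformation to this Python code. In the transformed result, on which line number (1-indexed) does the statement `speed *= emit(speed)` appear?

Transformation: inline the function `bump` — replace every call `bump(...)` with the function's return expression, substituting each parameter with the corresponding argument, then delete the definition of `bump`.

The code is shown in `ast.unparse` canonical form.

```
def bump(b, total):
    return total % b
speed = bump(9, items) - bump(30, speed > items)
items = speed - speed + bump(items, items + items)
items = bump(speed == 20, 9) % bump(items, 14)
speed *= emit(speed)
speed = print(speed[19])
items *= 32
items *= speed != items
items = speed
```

4

Transformed code:
speed = items % 9 - (speed > items) % 30
items = speed - speed + (items + items) % items
items = 9 % (speed == 20) % (14 % items)
speed *= emit(speed)
speed = print(speed[19])
items *= 32
items *= speed != items
items = speed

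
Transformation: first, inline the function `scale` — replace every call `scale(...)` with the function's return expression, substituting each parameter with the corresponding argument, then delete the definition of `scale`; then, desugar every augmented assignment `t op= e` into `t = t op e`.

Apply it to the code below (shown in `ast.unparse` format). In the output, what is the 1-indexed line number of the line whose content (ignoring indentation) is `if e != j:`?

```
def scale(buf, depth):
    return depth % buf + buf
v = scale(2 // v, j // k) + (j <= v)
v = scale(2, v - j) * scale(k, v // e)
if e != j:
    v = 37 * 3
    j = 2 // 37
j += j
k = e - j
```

Transformed code:
v = j // k % (2 // v) + 2 // v + (j <= v)
v = ((v - j) % 2 + 2) * (v // e % k + k)
if e != j:
    v = 37 * 3
    j = 2 // 37
j = j + j
k = e - j

3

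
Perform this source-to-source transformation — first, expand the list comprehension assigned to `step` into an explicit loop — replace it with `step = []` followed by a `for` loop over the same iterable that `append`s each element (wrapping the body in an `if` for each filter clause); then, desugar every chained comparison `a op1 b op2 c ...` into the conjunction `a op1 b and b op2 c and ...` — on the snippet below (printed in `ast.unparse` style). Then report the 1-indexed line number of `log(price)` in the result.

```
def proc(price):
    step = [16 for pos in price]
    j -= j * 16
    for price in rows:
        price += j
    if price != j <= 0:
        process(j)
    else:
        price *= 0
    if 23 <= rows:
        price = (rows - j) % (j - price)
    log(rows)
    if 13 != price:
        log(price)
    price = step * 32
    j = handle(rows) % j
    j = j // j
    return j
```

Transformed code:
def proc(price):
    step = []
    for pos in price:
        step.append(16)
    j -= j * 16
    for price in rows:
        price += j
    if price != j and j <= 0:
        process(j)
    else:
        price *= 0
    if 23 <= rows:
        price = (rows - j) % (j - price)
    log(rows)
    if 13 != price:
        log(price)
    price = step * 32
    j = handle(rows) % j
    j = j // j
    return j

16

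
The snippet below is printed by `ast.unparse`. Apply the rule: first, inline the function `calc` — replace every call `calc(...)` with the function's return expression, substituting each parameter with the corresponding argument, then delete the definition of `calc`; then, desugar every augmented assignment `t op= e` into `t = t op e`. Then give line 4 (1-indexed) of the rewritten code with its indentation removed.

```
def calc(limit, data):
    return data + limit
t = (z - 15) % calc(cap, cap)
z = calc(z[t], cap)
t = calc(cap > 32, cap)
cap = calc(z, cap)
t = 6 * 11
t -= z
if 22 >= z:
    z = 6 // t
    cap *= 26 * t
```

cap = cap + z

Transformed code:
t = (z - 15) % (cap + cap)
z = cap + z[t]
t = cap + (cap > 32)
cap = cap + z
t = 6 * 11
t = t - z
if 22 >= z:
    z = 6 // t
    cap = cap * (26 * t)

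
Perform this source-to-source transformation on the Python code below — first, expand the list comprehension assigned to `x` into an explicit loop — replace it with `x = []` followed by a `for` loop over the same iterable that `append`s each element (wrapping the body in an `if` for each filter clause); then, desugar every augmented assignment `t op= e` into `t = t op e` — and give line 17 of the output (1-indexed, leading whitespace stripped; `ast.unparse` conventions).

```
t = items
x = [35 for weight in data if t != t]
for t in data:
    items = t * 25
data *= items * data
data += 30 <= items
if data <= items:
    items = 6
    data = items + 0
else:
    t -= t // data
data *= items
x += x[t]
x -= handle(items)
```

x = x - handle(items)

Transformed code:
t = items
x = []
for weight in data:
    if t != t:
        x.append(35)
for t in data:
    items = t * 25
data = data * (items * data)
data = data + (30 <= items)
if data <= items:
    items = 6
    data = items + 0
else:
    t = t - t // data
data = data * items
x = x + x[t]
x = x - handle(items)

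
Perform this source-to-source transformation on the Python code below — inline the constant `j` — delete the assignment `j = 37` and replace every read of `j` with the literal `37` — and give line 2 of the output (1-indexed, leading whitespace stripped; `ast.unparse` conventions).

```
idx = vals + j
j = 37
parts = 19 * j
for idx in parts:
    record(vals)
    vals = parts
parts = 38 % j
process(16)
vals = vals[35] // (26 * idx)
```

Transformed code:
idx = vals + 37
parts = 19 * 37
for idx in parts:
    record(vals)
    vals = parts
parts = 38 % 37
process(16)
vals = vals[35] // (26 * idx)

parts = 19 * 37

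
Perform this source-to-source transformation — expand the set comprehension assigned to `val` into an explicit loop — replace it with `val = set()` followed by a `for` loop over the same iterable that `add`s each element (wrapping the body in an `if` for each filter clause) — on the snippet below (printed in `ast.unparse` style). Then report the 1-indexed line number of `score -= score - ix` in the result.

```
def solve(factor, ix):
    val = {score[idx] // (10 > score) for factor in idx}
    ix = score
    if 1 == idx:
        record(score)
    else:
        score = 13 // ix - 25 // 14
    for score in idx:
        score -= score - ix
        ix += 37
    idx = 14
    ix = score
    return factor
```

11

Transformed code:
def solve(factor, ix):
    val = set()
    for factor in idx:
        val.add(score[idx] // (10 > score))
    ix = score
    if 1 == idx:
        record(score)
    else:
        score = 13 // ix - 25 // 14
    for score in idx:
        score -= score - ix
        ix += 37
    idx = 14
    ix = score
    return factor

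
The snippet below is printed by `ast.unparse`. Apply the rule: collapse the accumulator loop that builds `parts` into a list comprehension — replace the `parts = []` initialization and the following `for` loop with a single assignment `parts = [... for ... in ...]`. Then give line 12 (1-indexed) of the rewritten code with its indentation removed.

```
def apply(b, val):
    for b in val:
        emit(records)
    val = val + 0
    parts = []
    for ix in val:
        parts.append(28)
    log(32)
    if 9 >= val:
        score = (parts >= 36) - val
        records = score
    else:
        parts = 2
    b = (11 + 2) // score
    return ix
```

Transformed code:
def apply(b, val):
    for b in val:
        emit(records)
    val = val + 0
    parts = [28 for ix in val]
    log(32)
    if 9 >= val:
        score = (parts >= 36) - val
        records = score
    else:
        parts = 2
    b = (11 + 2) // score
    return ix

b = (11 + 2) // score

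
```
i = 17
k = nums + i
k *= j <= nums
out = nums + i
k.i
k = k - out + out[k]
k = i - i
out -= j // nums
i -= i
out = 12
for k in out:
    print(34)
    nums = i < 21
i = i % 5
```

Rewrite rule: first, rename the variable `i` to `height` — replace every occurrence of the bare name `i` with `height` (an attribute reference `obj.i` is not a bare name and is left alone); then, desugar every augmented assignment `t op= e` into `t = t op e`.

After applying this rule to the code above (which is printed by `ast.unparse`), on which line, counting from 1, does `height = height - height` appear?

Transformed code:
height = 17
k = nums + height
k = k * (j <= nums)
out = nums + height
k.i
k = k - out + out[k]
k = height - height
out = out - j // nums
height = height - height
out = 12
for k in out:
    print(34)
    nums = height < 21
height = height % 5

9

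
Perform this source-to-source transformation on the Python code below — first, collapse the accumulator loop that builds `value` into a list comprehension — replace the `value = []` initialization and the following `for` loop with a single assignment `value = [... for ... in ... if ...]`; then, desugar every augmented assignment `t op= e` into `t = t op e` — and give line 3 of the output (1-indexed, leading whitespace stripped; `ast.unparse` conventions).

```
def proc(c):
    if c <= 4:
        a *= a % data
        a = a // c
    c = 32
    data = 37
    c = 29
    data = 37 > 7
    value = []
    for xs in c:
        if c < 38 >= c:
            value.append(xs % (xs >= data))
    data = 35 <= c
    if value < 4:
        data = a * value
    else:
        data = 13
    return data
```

Transformed code:
def proc(c):
    if c <= 4:
        a = a * (a % data)
        a = a // c
    c = 32
    data = 37
    c = 29
    data = 37 > 7
    value = [xs % (xs >= data) for xs in c if c < 38 >= c]
    data = 35 <= c
    if value < 4:
        data = a * value
    else:
        data = 13
    return data

a = a * (a % data)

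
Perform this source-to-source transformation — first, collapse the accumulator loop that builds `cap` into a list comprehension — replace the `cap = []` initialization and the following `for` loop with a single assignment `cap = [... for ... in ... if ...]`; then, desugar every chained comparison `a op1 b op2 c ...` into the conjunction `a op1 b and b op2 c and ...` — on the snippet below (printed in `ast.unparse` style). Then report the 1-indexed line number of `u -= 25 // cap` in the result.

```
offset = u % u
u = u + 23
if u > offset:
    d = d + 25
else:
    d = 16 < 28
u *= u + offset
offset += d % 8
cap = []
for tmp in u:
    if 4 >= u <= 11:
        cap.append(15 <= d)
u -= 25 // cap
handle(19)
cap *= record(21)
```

Transformed code:
offset = u % u
u = u + 23
if u > offset:
    d = d + 25
else:
    d = 16 < 28
u *= u + offset
offset += d % 8
cap = [15 <= d for tmp in u if 4 >= u and u <= 11]
u -= 25 // cap
handle(19)
cap *= record(21)

10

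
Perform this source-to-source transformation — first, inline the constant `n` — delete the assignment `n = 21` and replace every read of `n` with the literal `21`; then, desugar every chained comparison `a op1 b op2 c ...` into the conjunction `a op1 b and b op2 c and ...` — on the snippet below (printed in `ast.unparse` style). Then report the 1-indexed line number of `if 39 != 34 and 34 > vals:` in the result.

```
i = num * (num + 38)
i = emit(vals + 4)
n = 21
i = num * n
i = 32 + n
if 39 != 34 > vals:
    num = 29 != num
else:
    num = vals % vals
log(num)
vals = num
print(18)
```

5

Transformed code:
i = num * (num + 38)
i = emit(vals + 4)
i = num * 21
i = 32 + 21
if 39 != 34 and 34 > vals:
    num = 29 != num
else:
    num = vals % vals
log(num)
vals = num
print(18)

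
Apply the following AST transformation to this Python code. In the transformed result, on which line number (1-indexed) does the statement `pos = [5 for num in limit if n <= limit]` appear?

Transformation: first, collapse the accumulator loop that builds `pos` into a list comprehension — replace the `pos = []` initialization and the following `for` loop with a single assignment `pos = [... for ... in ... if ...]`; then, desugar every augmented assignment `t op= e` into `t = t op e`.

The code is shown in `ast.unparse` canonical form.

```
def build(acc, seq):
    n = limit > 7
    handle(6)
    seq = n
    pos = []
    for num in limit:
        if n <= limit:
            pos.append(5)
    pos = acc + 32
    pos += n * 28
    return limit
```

5

Transformed code:
def build(acc, seq):
    n = limit > 7
    handle(6)
    seq = n
    pos = [5 for num in limit if n <= limit]
    pos = acc + 32
    pos = pos + n * 28
    return limit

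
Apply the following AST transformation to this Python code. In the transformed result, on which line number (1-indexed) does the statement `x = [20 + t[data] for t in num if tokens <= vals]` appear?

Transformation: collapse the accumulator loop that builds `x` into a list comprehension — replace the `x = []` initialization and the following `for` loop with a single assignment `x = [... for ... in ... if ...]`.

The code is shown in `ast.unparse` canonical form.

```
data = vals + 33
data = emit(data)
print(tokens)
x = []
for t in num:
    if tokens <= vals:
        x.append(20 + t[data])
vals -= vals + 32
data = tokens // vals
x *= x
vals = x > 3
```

Transformed code:
data = vals + 33
data = emit(data)
print(tokens)
x = [20 + t[data] for t in num if tokens <= vals]
vals -= vals + 32
data = tokens // vals
x *= x
vals = x > 3

4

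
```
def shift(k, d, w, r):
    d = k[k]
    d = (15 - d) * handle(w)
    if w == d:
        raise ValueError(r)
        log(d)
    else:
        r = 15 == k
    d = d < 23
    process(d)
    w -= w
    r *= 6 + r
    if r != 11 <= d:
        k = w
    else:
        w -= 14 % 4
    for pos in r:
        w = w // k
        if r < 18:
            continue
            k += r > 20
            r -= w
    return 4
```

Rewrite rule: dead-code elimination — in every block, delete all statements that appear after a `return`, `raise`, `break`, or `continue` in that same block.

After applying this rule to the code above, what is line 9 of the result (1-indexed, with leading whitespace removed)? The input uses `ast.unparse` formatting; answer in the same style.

process(d)

Transformed code:
def shift(k, d, w, r):
    d = k[k]
    d = (15 - d) * handle(w)
    if w == d:
        raise ValueError(r)
    else:
        r = 15 == k
    d = d < 23
    process(d)
    w -= w
    r *= 6 + r
    if r != 11 <= d:
        k = w
    else:
        w -= 14 % 4
    for pos in r:
        w = w // k
        if r < 18:
            continue
    return 4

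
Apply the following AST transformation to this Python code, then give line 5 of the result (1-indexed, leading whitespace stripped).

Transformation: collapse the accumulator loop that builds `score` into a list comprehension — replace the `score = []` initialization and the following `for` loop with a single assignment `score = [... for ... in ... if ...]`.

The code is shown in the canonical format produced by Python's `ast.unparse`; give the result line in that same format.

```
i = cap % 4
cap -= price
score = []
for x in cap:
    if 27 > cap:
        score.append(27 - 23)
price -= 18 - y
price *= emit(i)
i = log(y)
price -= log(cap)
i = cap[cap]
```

Transformed code:
i = cap % 4
cap -= price
score = [27 - 23 for x in cap if 27 > cap]
price -= 18 - y
price *= emit(i)
i = log(y)
price -= log(cap)
i = cap[cap]

price *= emit(i)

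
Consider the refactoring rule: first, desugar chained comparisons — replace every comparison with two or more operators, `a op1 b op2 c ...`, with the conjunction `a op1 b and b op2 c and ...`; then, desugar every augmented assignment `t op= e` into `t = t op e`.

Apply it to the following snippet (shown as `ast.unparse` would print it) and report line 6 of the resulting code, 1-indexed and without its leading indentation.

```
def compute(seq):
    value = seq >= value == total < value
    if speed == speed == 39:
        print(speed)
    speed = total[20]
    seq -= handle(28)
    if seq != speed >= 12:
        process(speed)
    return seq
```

Transformed code:
def compute(seq):
    value = seq >= value and value == total and (total < value)
    if speed == speed and speed == 39:
        print(speed)
    speed = total[20]
    seq = seq - handle(28)
    if seq != speed and speed >= 12:
        process(speed)
    return seq

seq = seq - handle(28)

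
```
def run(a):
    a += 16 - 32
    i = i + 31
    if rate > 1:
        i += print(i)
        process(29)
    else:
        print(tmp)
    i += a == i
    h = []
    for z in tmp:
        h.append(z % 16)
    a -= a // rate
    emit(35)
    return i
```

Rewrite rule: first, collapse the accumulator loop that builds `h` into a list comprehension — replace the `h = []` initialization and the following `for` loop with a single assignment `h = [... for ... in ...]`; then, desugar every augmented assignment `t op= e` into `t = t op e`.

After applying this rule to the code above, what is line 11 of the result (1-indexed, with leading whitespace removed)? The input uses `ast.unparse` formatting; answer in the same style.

Transformed code:
def run(a):
    a = a + (16 - 32)
    i = i + 31
    if rate > 1:
        i = i + print(i)
        process(29)
    else:
        print(tmp)
    i = i + (a == i)
    h = [z % 16 for z in tmp]
    a = a - a // rate
    emit(35)
    return i

a = a - a // rate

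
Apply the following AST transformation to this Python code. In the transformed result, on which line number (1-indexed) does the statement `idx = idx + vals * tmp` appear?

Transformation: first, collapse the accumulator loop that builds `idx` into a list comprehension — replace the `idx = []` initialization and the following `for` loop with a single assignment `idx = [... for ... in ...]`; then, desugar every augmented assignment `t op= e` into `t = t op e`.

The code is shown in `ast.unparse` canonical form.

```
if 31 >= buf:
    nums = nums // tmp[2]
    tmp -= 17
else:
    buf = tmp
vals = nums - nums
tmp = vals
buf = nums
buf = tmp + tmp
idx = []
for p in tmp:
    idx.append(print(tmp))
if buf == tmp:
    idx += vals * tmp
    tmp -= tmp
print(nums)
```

12

Transformed code:
if 31 >= buf:
    nums = nums // tmp[2]
    tmp = tmp - 17
else:
    buf = tmp
vals = nums - nums
tmp = vals
buf = nums
buf = tmp + tmp
idx = [print(tmp) for p in tmp]
if buf == tmp:
    idx = idx + vals * tmp
    tmp = tmp - tmp
print(nums)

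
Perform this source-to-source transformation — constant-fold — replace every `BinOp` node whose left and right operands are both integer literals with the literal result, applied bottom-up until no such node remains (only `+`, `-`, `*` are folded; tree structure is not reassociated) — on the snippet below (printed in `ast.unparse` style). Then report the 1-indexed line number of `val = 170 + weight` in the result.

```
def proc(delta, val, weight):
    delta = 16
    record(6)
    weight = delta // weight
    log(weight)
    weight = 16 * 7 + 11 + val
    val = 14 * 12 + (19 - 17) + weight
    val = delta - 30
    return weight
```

7

Transformed code:
def proc(delta, val, weight):
    delta = 16
    record(6)
    weight = delta // weight
    log(weight)
    weight = 123 + val
    val = 170 + weight
    val = delta - 30
    return weight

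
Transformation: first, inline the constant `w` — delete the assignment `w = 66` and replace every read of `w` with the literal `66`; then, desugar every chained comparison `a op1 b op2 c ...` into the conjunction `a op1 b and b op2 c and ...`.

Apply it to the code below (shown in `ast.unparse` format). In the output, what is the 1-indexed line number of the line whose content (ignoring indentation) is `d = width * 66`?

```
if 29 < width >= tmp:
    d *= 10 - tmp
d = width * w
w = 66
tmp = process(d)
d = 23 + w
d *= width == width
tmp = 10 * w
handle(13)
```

3

Transformed code:
if 29 < width and width >= tmp:
    d *= 10 - tmp
d = width * 66
tmp = process(d)
d = 23 + 66
d *= width == width
tmp = 10 * 66
handle(13)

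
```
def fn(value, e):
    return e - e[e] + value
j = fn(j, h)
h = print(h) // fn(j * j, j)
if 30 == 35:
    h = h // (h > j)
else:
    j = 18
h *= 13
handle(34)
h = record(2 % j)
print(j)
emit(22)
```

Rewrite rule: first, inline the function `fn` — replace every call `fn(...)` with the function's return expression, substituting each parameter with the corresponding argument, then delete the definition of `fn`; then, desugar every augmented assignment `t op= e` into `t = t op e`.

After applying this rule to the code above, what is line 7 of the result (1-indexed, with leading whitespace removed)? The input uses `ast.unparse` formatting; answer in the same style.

Transformed code:
j = h - h[h] + j
h = print(h) // (j - j[j] + j * j)
if 30 == 35:
    h = h // (h > j)
else:
    j = 18
h = h * 13
handle(34)
h = record(2 % j)
print(j)
emit(22)

h = h * 13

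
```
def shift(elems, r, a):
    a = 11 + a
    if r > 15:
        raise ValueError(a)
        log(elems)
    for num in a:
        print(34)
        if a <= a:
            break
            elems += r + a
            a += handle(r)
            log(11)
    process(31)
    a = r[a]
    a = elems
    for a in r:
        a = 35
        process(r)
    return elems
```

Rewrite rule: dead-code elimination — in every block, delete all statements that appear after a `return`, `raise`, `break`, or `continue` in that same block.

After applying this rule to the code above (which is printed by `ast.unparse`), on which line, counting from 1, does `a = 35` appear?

Transformed code:
def shift(elems, r, a):
    a = 11 + a
    if r > 15:
        raise ValueError(a)
    for num in a:
        print(34)
        if a <= a:
            break
    process(31)
    a = r[a]
    a = elems
    for a in r:
        a = 35
        process(r)
    return elems

13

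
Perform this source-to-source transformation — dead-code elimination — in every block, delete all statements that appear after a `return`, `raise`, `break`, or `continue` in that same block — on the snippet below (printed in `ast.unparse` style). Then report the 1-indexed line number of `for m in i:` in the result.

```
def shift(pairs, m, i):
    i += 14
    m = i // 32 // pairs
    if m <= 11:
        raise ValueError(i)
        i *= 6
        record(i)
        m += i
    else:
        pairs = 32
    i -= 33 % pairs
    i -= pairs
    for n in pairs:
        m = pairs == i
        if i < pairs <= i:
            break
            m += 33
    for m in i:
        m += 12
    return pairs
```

Transformed code:
def shift(pairs, m, i):
    i += 14
    m = i // 32 // pairs
    if m <= 11:
        raise ValueError(i)
    else:
        pairs = 32
    i -= 33 % pairs
    i -= pairs
    for n in pairs:
        m = pairs == i
        if i < pairs <= i:
            break
    for m in i:
        m += 12
    return pairs

14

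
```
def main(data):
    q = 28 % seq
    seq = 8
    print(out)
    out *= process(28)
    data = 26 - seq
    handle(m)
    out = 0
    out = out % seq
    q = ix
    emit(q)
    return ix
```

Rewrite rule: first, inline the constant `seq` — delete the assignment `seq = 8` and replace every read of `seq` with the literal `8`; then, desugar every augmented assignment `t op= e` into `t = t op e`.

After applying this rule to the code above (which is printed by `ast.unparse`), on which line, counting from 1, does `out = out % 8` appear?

Transformed code:
def main(data):
    q = 28 % 8
    print(out)
    out = out * process(28)
    data = 26 - 8
    handle(m)
    out = 0
    out = out % 8
    q = ix
    emit(q)
    return ix

8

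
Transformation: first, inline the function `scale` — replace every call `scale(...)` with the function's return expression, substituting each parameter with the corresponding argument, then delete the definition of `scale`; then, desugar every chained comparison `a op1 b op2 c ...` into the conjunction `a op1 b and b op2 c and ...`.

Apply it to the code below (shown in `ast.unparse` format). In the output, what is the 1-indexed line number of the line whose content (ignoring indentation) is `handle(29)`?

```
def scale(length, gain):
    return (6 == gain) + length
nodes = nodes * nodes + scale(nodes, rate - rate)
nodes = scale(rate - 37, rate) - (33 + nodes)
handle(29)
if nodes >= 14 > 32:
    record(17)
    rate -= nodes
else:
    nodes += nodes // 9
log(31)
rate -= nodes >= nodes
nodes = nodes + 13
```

3

Transformed code:
nodes = nodes * nodes + ((6 == rate - rate) + nodes)
nodes = (6 == rate) + (rate - 37) - (33 + nodes)
handle(29)
if nodes >= 14 and 14 > 32:
    record(17)
    rate -= nodes
else:
    nodes += nodes // 9
log(31)
rate -= nodes >= nodes
nodes = nodes + 13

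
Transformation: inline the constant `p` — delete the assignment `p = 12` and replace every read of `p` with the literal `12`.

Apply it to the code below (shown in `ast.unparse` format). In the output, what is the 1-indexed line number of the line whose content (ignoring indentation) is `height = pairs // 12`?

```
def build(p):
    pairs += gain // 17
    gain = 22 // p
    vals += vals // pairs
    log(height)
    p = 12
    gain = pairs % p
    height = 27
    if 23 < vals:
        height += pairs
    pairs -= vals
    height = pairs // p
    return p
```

11

Transformed code:
def build(p):
    pairs += gain // 17
    gain = 22 // 12
    vals += vals // pairs
    log(height)
    gain = pairs % 12
    height = 27
    if 23 < vals:
        height += pairs
    pairs -= vals
    height = pairs // 12
    return 12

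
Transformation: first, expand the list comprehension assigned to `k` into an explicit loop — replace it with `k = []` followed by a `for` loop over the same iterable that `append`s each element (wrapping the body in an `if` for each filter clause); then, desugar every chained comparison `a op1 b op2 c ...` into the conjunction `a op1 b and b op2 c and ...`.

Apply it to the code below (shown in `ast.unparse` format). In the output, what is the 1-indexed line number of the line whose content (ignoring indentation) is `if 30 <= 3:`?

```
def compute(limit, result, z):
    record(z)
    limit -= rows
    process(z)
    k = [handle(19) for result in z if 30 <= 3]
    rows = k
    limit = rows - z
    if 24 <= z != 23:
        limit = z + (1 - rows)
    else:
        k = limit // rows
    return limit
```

7

Transformed code:
def compute(limit, result, z):
    record(z)
    limit -= rows
    process(z)
    k = []
    for result in z:
        if 30 <= 3:
            k.append(handle(19))
    rows = k
    limit = rows - z
    if 24 <= z and z != 23:
        limit = z + (1 - rows)
    else:
        k = limit // rows
    return limit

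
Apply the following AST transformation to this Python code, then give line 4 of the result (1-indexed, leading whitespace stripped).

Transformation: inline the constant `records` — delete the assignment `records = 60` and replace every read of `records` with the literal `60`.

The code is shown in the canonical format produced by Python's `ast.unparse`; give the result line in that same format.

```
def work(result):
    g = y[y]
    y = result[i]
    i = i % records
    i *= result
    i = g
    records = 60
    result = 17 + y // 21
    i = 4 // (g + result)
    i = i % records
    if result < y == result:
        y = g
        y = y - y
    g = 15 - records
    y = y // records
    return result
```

Transformed code:
def work(result):
    g = y[y]
    y = result[i]
    i = i % 60
    i *= result
    i = g
    result = 17 + y // 21
    i = 4 // (g + result)
    i = i % 60
    if result < y == result:
        y = g
        y = y - y
    g = 15 - 60
    y = y // 60
    return result

i = i % 60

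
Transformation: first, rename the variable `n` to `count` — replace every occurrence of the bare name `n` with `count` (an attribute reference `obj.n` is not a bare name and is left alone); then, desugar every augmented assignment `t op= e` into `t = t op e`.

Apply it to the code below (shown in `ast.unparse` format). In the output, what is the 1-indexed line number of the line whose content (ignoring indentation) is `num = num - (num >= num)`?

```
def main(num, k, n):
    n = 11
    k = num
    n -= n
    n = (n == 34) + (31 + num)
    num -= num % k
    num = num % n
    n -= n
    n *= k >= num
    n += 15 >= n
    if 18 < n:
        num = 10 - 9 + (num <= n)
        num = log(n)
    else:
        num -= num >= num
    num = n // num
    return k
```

15

Transformed code:
def main(num, k, count):
    count = 11
    k = num
    count = count - count
    count = (count == 34) + (31 + num)
    num = num - num % k
    num = num % count
    count = count - count
    count = count * (k >= num)
    count = count + (15 >= count)
    if 18 < count:
        num = 10 - 9 + (num <= count)
        num = log(count)
    else:
        num = num - (num >= num)
    num = count // num
    return k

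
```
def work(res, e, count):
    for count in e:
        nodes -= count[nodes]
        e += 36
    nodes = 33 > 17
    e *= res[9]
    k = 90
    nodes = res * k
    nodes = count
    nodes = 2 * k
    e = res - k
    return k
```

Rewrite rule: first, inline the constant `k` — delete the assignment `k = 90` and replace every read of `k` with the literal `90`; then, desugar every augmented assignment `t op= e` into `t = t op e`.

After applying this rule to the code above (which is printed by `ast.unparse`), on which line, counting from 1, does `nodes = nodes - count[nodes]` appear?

Transformed code:
def work(res, e, count):
    for count in e:
        nodes = nodes - count[nodes]
        e = e + 36
    nodes = 33 > 17
    e = e * res[9]
    nodes = res * 90
    nodes = count
    nodes = 2 * 90
    e = res - 90
    return 90

3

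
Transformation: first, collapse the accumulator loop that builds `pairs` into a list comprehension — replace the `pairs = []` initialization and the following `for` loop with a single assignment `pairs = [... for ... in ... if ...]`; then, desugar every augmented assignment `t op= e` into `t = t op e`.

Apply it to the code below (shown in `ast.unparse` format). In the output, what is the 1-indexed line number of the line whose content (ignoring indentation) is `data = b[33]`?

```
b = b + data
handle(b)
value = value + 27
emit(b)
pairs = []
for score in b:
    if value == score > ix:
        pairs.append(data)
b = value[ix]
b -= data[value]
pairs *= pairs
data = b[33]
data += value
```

Transformed code:
b = b + data
handle(b)
value = value + 27
emit(b)
pairs = [data for score in b if value == score > ix]
b = value[ix]
b = b - data[value]
pairs = pairs * pairs
data = b[33]
data = data + value

9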